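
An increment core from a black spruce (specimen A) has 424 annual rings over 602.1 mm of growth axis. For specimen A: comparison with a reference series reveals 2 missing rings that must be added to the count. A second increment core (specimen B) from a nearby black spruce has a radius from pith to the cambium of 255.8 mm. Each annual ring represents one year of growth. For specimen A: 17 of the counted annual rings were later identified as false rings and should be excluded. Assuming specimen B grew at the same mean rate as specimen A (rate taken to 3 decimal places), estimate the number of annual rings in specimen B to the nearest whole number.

Specimen A: correcting the raw count gives 424 − 17 + 2 = 409 true annual rings.
A: Mean rate = 602.1 mm / 409 years ≈ 1.472 mm/year.
B spans 255.8 / 1.472 = 173.78 years ≈ 174 annual rings.

174 annual rings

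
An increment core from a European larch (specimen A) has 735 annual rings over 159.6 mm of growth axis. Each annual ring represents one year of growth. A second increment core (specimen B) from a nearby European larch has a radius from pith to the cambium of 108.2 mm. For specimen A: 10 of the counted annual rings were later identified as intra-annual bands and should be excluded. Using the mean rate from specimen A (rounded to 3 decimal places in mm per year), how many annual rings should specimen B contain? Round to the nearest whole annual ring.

492 annual rings

Specimen A: true annual ring count = 735 − 10 = 725.
A: 159.6 mm over 725 years gives 159.6 / 725 ≈ 0.220 mm per year.
For B, 108.2 / 0.220 = 491.82 years ≈ 492 annual rings.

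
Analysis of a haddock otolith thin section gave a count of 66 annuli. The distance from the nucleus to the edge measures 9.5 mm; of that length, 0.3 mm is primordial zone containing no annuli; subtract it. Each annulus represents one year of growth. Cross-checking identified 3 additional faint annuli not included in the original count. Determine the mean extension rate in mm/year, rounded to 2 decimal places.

0.13 mm/year

Correcting the raw count gives 66 + 3 = 69 true annuli.
Removing the 0.3 mm offcut leaves 9.5 − 0.3 = 9.2 mm.
Mean rate = 9.2 mm / 69 years ≈ 0.13 mm/year.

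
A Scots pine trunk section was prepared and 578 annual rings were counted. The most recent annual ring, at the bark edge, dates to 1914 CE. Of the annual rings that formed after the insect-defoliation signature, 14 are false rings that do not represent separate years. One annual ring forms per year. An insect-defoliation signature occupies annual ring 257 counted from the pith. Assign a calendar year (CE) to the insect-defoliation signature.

1607 CE

Between annual ring 257 and the bark edge there are 578 − 257 = 321 annual rings.
Excluding 14 false annual rings: 321 − 14 = 307.
1914 − 307 = 1607 CE.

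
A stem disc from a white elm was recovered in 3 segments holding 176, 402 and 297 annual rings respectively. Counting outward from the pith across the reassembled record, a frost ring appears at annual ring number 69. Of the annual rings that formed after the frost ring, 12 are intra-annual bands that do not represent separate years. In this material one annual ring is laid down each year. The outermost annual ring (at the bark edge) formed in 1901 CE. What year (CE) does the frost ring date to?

1107 CE

Total annual rings = 176 + 402 + 297 = 875.
Between annual ring 69 and the bark edge there are 875 − 69 = 806 annual rings.
Excluding 12 false annual rings: 806 − 12 = 794.
The annual ring at the bark edge is 1901 CE, so the frost ring dates to 1901 − 794 = 1107 CE.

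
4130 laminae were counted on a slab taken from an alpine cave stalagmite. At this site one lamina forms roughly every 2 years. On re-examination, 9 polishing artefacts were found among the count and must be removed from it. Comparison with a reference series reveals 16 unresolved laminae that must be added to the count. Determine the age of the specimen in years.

8274 years

True lamina count = 4130 − 9 + 16 = 4137.
At 2 years per lamina, 4137 × 2 = 8274 years.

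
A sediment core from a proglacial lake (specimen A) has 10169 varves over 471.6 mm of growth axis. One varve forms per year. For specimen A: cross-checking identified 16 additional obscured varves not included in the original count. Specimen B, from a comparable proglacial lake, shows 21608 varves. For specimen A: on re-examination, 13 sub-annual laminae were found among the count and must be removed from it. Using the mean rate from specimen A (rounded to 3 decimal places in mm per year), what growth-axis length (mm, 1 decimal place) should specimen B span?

994.0 mm

Specimen A: adjusted count: 10169 − 13 + 16 = 10172 varves.
A: Extension rate ≈ 471.6 / 10172 = 0.046 mm/year.
B's length ≈ 0.046 × 21608 = 994.0 mm.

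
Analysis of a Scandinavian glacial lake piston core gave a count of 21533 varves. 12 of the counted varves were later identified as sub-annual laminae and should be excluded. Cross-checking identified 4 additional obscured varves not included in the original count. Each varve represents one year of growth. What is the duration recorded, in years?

After corrections the count is 21533 − 12 + 4 = 21525 varves.
One varve per year makes the duration 21525 years.

21525 years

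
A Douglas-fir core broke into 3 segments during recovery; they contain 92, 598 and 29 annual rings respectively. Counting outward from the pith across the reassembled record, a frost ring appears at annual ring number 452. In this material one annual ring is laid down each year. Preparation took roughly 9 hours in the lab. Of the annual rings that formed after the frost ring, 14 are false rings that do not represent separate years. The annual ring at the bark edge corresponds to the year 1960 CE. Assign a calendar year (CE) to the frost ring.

Total annual rings = 92 + 598 + 29 = 719.
The frost ring sits at annual ring 452 from the pith, so 719 − 452 = 267 annual rings formed after it.
Excluding 14 false annual rings: 267 − 14 = 253.
1960 − 253 = 1707 CE.

1707 CE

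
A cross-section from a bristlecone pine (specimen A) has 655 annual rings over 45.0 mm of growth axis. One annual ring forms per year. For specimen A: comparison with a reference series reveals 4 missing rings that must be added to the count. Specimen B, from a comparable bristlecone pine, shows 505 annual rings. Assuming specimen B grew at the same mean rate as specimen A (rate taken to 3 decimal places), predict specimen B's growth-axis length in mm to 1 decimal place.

Specimen A: correcting the raw count gives 655 + 4 = 659 true annual rings.
A: 45.0 mm over 659 years gives 45.0 / 659 ≈ 0.068 mm/year.
B's length ≈ 0.068 × 505 = 34.3 mm.

34.3 mm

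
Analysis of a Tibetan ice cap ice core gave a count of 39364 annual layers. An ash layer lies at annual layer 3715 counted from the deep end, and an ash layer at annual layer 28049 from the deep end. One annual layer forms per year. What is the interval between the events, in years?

24334 yr

Separation: 28049 − 3715 = 24334 annual layers.
That is 24334 years at one annual layer per year.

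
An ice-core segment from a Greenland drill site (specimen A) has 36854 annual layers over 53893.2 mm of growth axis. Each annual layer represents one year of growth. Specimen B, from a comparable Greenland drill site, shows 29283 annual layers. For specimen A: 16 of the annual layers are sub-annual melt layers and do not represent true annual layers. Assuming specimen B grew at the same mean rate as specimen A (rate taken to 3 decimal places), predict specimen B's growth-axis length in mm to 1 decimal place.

Specimen A: adjusted count: 36854 − 16 = 36838 annual layers.
A: 53893.2 mm over 36838 years gives 53893.2 / 36838 ≈ 1.463 mm/yr.
B's length ≈ 1.463 × 29283 = 42841.0 mm.

42841.0 mm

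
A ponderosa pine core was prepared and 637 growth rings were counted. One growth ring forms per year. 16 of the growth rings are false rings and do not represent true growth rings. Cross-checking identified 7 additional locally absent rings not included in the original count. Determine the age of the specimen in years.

Adjusted count: 637 − 16 + 7 = 628 growth rings.
With a one-to-one growth ring periodicity this is 628 years.

628 yr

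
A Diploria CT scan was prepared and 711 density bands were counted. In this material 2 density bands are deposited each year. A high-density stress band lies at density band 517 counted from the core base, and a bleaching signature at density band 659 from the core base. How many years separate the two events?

659 − 517 = 142 density bands lie between the two events.
With 2 density bands per year, 142 / 2 = 71 years.

71 yr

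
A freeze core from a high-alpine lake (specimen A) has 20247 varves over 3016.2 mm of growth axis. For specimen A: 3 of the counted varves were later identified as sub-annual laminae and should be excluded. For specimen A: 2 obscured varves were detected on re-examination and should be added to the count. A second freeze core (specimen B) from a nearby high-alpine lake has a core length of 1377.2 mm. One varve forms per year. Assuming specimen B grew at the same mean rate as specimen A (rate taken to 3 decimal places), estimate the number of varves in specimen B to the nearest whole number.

Specimen A: correcting the raw count gives 20247 − 3 + 2 = 20246 true varves.
A: 3016.2 mm over 20246 years gives 3016.2 / 20246 ≈ 0.149 mm/yr.
B spans 1377.2 / 0.149 = 9242.95 years ≈ 9243 varves.

9243 varves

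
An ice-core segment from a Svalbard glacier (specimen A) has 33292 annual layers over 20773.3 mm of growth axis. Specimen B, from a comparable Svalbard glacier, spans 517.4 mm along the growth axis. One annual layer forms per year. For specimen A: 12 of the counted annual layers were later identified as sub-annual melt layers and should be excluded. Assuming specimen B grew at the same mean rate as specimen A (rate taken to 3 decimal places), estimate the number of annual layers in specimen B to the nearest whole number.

Specimen A: true annual layer count = 33292 − 12 = 33280.
A: Mean rate = 20773.3 mm / 33280 years ≈ 0.624 mm/yr.
For B, 517.4 / 0.624 = 829.17 years ≈ 829 annual layers.

829 annual layers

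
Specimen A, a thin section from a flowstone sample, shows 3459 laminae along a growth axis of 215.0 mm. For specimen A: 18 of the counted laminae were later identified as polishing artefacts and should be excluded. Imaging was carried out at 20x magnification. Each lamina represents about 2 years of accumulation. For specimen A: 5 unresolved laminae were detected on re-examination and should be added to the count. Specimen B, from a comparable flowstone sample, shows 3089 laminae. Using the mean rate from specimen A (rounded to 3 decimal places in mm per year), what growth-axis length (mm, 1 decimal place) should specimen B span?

191.5 mm

Specimen A: true lamina count = 3459 − 18 + 5 = 3446.
Specimen A: 3446 laminae at 2 years each span 3446 × 2 = 6892 years.
A: Extension rate ≈ 215.0 / 6892 = 0.031 mm/yr.
Specimen B: multiplying by 2 years per lamina: 3089 × 2 = 6178 years. Length of B = 0.031 × 6178 = 191.5 mm.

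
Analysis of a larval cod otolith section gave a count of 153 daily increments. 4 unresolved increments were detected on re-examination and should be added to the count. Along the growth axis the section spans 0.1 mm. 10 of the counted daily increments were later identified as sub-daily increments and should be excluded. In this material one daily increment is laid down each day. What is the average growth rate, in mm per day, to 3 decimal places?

Adjusted count: 153 − 10 + 4 = 147 daily increments.
Extension rate ≈ 0.1 / 147 = 0.001 mm per day.

0.001 mm per day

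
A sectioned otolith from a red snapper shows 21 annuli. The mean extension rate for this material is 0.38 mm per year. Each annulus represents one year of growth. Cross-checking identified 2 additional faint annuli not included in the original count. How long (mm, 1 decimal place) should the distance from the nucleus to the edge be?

True annulus count = 21 + 2 = 23.
23 years at 0.38 mm/year gives 0.38 × 23 = 8.7 mm.

8.7 mm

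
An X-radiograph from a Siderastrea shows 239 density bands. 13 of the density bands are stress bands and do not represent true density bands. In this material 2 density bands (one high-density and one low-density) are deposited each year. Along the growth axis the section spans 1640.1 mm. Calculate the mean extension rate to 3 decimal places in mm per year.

After corrections the count is 239 − 13 = 226 density bands.
Dividing by 2 density bands per year: 226 / 2 = 113 years.
1640.1 mm over 113 years gives 1640.1 / 113 ≈ 14.514 mm per year.

14.514 mm per year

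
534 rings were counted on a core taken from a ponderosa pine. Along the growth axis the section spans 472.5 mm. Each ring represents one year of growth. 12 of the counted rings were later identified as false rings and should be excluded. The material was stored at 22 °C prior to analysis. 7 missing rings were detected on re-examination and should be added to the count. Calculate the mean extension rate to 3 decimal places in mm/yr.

True ring count = 534 − 12 + 7 = 529.
Mean rate = 472.5 mm / 529 years ≈ 0.893 mm/yr.

0.893 mm/yr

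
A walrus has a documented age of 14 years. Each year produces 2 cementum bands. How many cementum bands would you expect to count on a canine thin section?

28 cementum bands

With 2 cementum bands per year, 14 years would produce 14 × 2 = 28 cementum bands.
So 28 cementum bands should be present.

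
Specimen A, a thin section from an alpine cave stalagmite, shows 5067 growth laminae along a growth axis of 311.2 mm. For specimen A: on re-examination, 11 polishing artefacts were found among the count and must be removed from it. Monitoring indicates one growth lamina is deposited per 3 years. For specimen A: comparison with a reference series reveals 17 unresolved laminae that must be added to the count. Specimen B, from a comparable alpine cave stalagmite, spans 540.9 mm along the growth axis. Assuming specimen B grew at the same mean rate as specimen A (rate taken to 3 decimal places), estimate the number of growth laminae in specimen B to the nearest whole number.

Specimen A: adjusted count: 5067 − 11 + 17 = 5073 growth laminae.
Specimen A: multiplying by 3 years per growth lamina: 5073 × 3 = 15219 years.
A: 311.2 mm over 15219 years gives 311.2 / 15219 ≈ 0.020 mm per year.
Specimen B: 540.9 mm / 0.020 mm per year = 27045.00 years; at 3 years per growth lamina that is 27045.00 / 3 ≈ 9015 growth laminae.

9015 growth laminae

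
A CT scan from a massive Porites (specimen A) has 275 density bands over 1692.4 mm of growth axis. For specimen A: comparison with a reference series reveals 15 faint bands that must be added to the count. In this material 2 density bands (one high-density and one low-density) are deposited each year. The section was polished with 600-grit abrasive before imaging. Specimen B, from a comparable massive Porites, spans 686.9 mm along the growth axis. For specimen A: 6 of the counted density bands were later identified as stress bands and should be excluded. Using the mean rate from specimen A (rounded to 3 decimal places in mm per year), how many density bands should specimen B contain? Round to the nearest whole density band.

115 density bands

Specimen A: correcting the raw count gives 275 − 6 + 15 = 284 true density bands.
Specimen A: dividing by 2 density bands per year: 284 / 2 = 142 years.
A: Mean rate = 1692.4 mm / 142 years ≈ 11.918 mm/yr.
Specimen B: 686.9 mm / 11.918 mm per year = 57.64 years; at 2 density bands per year that is 57.64 × 2 ≈ 115 density bands.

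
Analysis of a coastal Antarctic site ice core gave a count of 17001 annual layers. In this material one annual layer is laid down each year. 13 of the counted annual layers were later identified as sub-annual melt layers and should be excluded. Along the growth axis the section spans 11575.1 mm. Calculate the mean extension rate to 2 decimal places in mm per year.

0.68 mm per year

Correcting the raw count gives 17001 − 13 = 16988 true annual layers.
Extension rate ≈ 11575.1 / 16988 = 0.68 mm per year.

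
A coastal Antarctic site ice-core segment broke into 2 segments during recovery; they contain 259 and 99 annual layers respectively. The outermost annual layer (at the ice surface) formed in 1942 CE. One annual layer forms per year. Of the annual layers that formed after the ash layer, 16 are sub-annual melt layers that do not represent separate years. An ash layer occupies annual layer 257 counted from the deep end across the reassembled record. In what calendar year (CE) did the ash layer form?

Total annual layers = 259 + 99 = 358.
358 − 257 = 101 annual layers lie beyond the ash layer toward the ice surface.
Excluding 16 false annual layers: 101 − 16 = 85.
The annual layer at the ice surface is 1942 CE, so the ash layer dates to 1942 − 85 = 1857 CE.

1857 CE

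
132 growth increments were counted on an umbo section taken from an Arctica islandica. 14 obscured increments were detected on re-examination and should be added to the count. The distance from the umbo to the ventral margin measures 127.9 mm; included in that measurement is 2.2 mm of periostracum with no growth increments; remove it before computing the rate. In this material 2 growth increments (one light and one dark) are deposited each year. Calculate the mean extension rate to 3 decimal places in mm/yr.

1.722 mm/yr

After corrections the count is 132 + 14 = 146 growth increments.
With 2 growth increments per year, 146 / 2 = 73 years.
Net length = 127.9 − 2.2 = 125.7 mm.
Extension rate ≈ 125.7 / 73 = 1.722 mm/yr.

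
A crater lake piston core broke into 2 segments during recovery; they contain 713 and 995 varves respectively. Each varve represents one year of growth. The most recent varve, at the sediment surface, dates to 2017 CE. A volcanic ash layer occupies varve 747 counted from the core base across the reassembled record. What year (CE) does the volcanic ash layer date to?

Total varves = 713 + 995 = 1708.
1708 − 747 = 961 varves lie beyond the volcanic ash layer toward the sediment surface.
The varve at the sediment surface is 2017 CE, so the volcanic ash layer dates to 2017 − 961 = 1056 CE.

1056 CE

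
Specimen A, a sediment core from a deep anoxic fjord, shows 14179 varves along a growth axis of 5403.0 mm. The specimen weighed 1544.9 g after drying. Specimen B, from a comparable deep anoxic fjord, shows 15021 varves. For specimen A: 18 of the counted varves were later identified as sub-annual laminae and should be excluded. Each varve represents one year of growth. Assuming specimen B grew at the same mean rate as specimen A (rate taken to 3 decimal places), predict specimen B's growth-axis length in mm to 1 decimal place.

5738.0 mm

Specimen A: adjusted count: 14179 − 18 = 14161 varves.
A: 5403.0 mm over 14161 years gives 5403.0 / 14161 ≈ 0.382 mm/yr.
B's length ≈ 0.382 × 15021 = 5738.0 mm.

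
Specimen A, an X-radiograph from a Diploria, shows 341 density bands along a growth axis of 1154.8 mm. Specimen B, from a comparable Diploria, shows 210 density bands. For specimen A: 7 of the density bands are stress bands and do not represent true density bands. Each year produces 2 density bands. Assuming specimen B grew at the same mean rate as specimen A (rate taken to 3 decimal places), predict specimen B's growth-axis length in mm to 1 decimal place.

Specimen A: after corrections the count is 341 − 7 = 334 density bands.
Specimen A: 334 density bands at 2 per year is 334 / 2 = 167 years.
A: 1154.8 mm over 167 years gives 1154.8 / 167 ≈ 6.915 mm per year.
Specimen B: dividing by 2 density bands per year: 210 / 2 = 105 years. Length of B = 6.915 × 105 = 726.1 mm.

726.1 mm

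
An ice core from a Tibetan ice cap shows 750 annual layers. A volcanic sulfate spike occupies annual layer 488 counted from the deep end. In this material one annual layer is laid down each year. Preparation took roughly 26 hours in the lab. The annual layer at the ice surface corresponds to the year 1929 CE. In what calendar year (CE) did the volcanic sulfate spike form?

Between annual layer 488 and the ice surface there are 750 − 488 = 262 annual layers.
The annual layer at the ice surface is 1929 CE, so the volcanic sulfate spike dates to 1929 − 262 = 1667 CE.

1667 CE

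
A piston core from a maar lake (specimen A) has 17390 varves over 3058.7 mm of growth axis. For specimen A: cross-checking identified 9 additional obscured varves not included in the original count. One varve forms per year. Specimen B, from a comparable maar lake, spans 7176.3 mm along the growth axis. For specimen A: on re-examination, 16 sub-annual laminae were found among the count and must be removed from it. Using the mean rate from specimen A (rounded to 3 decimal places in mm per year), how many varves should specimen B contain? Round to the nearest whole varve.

Specimen A: true varve count = 17390 − 16 + 9 = 17383.
A: Extension rate ≈ 3058.7 / 17383 = 0.176 mm/year.
Specimen B: 7176.3 mm / 0.176 mm per year = 40774.43 years ≈ 40774 varves.

40774 varves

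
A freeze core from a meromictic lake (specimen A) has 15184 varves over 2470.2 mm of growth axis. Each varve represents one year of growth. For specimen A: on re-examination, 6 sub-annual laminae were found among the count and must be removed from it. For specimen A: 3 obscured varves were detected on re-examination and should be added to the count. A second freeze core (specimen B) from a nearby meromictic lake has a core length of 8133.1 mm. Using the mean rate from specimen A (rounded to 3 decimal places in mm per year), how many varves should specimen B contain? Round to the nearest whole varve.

49896 varves

Specimen A: adjusted count: 15184 − 6 + 3 = 15181 varves.
A: Extension rate ≈ 2470.2 / 15181 = 0.163 mm/yr.
B spans 8133.1 / 0.163 = 49896.32 years ≈ 49896 varves.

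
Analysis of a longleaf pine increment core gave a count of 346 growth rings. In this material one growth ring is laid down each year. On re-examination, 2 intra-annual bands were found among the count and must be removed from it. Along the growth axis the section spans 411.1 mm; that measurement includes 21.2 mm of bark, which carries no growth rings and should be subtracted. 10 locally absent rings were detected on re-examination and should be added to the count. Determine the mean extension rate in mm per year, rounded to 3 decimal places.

1.101 mm per year

Adjusted count: 346 − 2 + 10 = 354 growth rings.
Removing the 21.2 mm offcut leaves 411.1 − 21.2 = 389.9 mm.
Extension rate ≈ 389.9 / 354 = 1.101 mm per year.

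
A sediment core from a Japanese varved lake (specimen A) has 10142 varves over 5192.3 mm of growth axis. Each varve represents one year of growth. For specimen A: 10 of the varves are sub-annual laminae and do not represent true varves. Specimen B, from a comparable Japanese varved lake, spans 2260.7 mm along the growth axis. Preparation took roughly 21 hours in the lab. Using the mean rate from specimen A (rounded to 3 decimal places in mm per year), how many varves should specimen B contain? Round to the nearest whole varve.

Specimen A: after corrections the count is 10142 − 10 = 10132 varves.
A: Extension rate ≈ 5192.3 / 10132 = 0.512 mm per year.
Specimen B: 2260.7 mm / 0.512 mm per year = 4415.43 years ≈ 4415 varves.

4415 varves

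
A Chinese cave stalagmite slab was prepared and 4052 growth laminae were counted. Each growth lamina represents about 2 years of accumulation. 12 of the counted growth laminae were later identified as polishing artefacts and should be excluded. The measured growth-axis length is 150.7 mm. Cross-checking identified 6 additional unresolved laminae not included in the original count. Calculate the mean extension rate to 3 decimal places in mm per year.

0.019 mm per year

Adjusted count: 4052 − 12 + 6 = 4046 growth laminae.
4046 growth laminae at 2 years each span 4046 × 2 = 8092 years.
Extension rate ≈ 150.7 / 8092 = 0.019 mm per year.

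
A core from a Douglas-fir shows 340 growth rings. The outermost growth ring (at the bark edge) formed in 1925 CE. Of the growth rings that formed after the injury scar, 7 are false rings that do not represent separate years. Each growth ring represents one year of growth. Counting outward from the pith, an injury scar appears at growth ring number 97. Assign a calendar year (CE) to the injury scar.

1689 CE

Between growth ring 97 and the bark edge there are 340 − 97 = 243 growth rings.
Excluding 7 false growth rings: 243 − 7 = 236.
The growth ring at the bark edge is 1925 CE, so the injury scar dates to 1925 − 236 = 1689 CE.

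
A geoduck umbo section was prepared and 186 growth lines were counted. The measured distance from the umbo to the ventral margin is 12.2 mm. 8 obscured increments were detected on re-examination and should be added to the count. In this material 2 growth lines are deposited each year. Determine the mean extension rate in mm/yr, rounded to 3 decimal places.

After corrections the count is 186 + 8 = 194 growth lines.
With 2 growth lines per year, 194 / 2 = 97 years.
Extension rate ≈ 12.2 / 97 = 0.126 mm/yr.

0.126 mm/yr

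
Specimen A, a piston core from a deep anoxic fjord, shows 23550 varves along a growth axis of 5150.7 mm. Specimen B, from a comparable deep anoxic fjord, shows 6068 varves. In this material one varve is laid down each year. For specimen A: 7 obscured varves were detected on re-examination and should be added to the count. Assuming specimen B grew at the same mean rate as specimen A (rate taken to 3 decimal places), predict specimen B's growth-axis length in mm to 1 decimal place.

Specimen A: true varve count = 23550 + 7 = 23557.
A: 5150.7 mm over 23557 years gives 5150.7 / 23557 ≈ 0.219 mm/yr.
Length of B = 0.219 × 6068 = 1328.9 mm.

1328.9 mm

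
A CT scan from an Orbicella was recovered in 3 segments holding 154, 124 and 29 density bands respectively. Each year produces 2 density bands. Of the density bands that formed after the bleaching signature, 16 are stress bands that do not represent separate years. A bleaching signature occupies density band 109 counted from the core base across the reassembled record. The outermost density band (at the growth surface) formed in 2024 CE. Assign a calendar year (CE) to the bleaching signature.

1933 CE

Total density bands = 154 + 124 + 29 = 307.
The bleaching signature sits at density band 109 from the core base, so 307 − 109 = 198 density bands formed after it.
Removing the 16 false density bands leaves 198 − 16 = 182 true density bands beyond the bleaching signature.
Dividing by 2 density bands per year: 182 / 2 = 91 years.
Counting back 91 years from 2024 CE places the bleaching signature in 2024 − 91 = 1933 CE.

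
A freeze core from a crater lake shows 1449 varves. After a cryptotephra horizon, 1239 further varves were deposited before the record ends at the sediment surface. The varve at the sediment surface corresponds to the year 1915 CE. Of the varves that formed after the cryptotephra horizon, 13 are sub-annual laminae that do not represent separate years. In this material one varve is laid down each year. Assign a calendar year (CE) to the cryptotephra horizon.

689 CE

There are 1239 varves younger than the cryptotephra horizon.
1239 − 13 false = 1226 true varves after the cryptotephra horizon.
Counting back 1226 years from 1915 CE places the cryptotephra horizon in 1915 − 1226 = 689 CE.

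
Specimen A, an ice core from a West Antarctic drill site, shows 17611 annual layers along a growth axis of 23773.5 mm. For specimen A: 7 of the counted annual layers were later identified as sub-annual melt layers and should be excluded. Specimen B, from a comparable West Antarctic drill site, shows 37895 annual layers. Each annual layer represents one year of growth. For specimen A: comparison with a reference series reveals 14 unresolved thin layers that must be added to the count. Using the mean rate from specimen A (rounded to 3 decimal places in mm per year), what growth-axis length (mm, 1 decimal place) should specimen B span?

51120.4 mm

Specimen A: after corrections the count is 17611 − 7 + 14 = 17618 annual layers.
A: 23773.5 mm over 17618 years gives 23773.5 / 17618 ≈ 1.349 mm/year.
B's length ≈ 1.349 × 37895 = 51120.4 mm.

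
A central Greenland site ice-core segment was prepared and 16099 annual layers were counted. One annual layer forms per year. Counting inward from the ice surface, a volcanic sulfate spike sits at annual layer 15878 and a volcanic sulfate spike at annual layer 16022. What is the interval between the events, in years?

144 years

The two markers are separated by 16022 − 15878 = 144 annual layers.
One annual layer per year makes the interval 144 years.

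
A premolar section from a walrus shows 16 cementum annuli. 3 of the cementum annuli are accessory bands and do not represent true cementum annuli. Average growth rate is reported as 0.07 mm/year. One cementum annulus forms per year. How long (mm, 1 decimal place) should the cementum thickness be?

After corrections the count is 16 − 3 = 13 cementum annuli.
Predicted length = 0.07 mm/year × 13 years = 0.9 mm.

0.9 mm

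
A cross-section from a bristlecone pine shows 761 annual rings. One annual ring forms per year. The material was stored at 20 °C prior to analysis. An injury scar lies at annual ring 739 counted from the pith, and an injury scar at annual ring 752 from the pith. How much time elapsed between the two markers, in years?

13 yr

The two markers are separated by 752 − 739 = 13 annual rings.
One annual ring per year makes the interval 13 years.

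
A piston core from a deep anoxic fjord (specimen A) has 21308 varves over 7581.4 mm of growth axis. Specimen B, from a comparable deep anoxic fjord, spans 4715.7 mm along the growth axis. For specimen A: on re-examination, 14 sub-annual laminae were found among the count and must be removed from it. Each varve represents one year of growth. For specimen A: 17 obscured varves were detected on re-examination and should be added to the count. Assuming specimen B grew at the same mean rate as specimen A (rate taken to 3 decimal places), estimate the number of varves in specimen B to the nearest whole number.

13246 varves

Specimen A: after corrections the count is 21308 − 14 + 17 = 21311 varves.
A: 7581.4 mm over 21311 years gives 7581.4 / 21311 ≈ 0.356 mm per year.
B spans 4715.7 / 0.356 = 13246.35 years ≈ 13246 varves.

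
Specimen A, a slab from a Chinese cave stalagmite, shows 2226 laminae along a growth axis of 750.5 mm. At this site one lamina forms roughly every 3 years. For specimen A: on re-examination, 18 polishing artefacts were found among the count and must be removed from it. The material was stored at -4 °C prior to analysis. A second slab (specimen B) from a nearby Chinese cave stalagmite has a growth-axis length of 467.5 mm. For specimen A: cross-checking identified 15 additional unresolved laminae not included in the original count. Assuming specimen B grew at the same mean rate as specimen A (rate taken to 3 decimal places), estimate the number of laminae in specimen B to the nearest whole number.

Specimen A: correcting the raw count gives 2226 − 18 + 15 = 2223 true laminae.
Specimen A: 2223 laminae at 3 years each span 2223 × 3 = 6669 years.
A: 750.5 mm over 6669 years gives 750.5 / 6669 ≈ 0.113 mm/yr.
Specimen B: 467.5 mm / 0.113 mm per year = 4137.17 years; at 3 years per lamina that is 4137.17 / 3 ≈ 1379 laminae.

1379 laminae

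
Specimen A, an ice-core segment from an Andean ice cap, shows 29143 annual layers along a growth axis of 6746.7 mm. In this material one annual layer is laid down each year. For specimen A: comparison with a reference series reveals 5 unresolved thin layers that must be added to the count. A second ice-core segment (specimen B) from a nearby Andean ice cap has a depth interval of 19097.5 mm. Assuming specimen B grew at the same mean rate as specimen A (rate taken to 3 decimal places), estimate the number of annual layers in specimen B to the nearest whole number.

Specimen A: adjusted count: 29143 + 5 = 29148 annual layers.
A: 6746.7 mm over 29148 years gives 6746.7 / 29148 ≈ 0.231 mm per year.
Specimen B: 19097.5 mm / 0.231 mm per year = 82673.16 years ≈ 82673 annual layers.

82673 annual layers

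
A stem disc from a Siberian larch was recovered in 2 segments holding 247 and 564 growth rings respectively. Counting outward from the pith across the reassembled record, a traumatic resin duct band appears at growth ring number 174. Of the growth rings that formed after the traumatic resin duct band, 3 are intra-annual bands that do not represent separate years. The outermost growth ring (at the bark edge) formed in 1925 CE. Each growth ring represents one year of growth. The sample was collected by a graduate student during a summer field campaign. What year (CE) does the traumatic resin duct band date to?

1291 CE

Total growth rings = 247 + 564 = 811.
The traumatic resin duct band sits at growth ring 174 from the pith, so 811 − 174 = 637 growth rings formed after it.
Removing the 3 false growth rings leaves 637 − 3 = 634 true growth rings beyond the traumatic resin duct band.
Counting back 634 years from 1925 CE places the traumatic resin duct band in 1925 − 634 = 1291 CE.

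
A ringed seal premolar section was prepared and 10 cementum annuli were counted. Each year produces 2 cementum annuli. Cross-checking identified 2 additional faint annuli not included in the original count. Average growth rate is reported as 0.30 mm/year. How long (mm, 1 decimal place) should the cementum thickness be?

1.8 mm

True cementum annulus count = 10 + 2 = 12.
Dividing by 2 cementum annuli per year: 12 / 2 = 6 years.
Predicted length = 0.30 mm/year × 6 years = 1.8 mm.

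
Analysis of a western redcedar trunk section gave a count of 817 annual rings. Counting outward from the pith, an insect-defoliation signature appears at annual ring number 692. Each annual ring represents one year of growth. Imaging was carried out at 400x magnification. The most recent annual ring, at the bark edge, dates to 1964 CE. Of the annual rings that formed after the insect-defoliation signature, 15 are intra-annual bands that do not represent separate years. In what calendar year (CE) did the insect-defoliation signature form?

Between annual ring 692 and the bark edge there are 817 − 692 = 125 annual rings.
Removing the 15 false annual rings leaves 125 − 15 = 110 true annual rings beyond the insect-defoliation signature.
Counting back 110 years from 1964 CE places the insect-defoliation signature in 1964 − 110 = 1854 CE.

1854 CE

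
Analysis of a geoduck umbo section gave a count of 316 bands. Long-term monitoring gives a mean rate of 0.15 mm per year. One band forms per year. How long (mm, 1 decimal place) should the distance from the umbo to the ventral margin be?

The record spans 316 years at 0.15 mm per year.
Predicted length = 0.15 mm/year × 316 years = 47.4 mm.

47.4 mm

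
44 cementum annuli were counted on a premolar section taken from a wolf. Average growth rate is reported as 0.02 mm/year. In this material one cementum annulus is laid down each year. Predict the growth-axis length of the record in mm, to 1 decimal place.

0.9 mm

44 years of growth are recorded.
Length ≈ 0.02 × 44 = 0.9 mm.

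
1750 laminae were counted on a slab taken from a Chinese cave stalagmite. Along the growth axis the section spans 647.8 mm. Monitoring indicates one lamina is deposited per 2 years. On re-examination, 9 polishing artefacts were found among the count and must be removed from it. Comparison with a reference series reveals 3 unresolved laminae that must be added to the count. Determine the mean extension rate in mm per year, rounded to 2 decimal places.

Adjusted count: 1750 − 9 + 3 = 1744 laminae.
At 2 years per lamina, 1744 × 2 = 3488 years.
Mean rate = 647.8 mm / 3488 years ≈ 0.19 mm per year.

0.19 mm per year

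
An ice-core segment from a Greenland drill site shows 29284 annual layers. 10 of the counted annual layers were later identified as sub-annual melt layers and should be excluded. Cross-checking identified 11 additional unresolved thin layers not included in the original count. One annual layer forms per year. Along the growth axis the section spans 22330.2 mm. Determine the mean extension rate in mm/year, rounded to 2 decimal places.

0.76 mm/year

Correcting the raw count gives 29284 − 10 + 11 = 29285 true annual layers.
Extension rate ≈ 22330.2 / 29285 = 0.76 mm/year.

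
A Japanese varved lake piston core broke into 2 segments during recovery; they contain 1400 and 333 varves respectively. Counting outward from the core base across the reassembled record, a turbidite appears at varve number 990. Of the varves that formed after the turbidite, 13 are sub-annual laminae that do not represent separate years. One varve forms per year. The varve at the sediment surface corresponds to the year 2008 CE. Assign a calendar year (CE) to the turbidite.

Total varves = 1400 + 333 = 1733.
The turbidite sits at varve 990 from the core base, so 1733 − 990 = 743 varves formed after it.
Excluding 13 false varves: 743 − 13 = 730.
2008 − 730 = 1278 CE.

1278 CE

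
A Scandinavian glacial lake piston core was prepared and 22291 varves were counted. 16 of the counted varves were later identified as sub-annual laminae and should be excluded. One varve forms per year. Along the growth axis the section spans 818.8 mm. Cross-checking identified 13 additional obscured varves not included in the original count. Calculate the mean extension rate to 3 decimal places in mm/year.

Adjusted count: 22291 − 16 + 13 = 22288 varves.
Extension rate ≈ 818.8 / 22288 = 0.037 mm/year.

0.037 mm/year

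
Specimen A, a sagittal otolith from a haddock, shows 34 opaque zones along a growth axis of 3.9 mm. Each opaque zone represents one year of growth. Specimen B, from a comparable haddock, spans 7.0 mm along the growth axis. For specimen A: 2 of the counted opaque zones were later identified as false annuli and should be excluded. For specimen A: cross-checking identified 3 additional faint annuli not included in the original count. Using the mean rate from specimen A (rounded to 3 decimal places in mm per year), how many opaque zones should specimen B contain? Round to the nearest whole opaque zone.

Specimen A: after corrections the count is 34 − 2 + 3 = 35 opaque zones.
A: Extension rate ≈ 3.9 / 35 = 0.111 mm/year.
Specimen B: 7.0 mm / 0.111 mm per year = 63.06 years ≈ 63 opaque zones.

63 opaque zones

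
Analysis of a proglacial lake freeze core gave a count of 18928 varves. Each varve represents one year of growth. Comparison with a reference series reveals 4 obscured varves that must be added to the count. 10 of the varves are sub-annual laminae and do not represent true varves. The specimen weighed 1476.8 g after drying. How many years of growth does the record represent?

18922 years

After corrections the count is 18928 − 10 + 4 = 18922 varves.
With a one-to-one varve periodicity this is 18922 years.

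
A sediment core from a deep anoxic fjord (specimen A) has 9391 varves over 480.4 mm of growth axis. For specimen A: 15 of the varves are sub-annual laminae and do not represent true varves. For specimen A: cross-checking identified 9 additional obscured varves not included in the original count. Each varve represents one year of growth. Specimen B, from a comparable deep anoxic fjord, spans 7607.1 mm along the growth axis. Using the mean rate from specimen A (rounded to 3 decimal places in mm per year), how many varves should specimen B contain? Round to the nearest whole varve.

149159 varves

Specimen A: after corrections the count is 9391 − 15 + 9 = 9385 varves.
A: 480.4 mm over 9385 years gives 480.4 / 9385 ≈ 0.051 mm per year.
For B, 7607.1 / 0.051 = 149158.82 years ≈ 149159 varves.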